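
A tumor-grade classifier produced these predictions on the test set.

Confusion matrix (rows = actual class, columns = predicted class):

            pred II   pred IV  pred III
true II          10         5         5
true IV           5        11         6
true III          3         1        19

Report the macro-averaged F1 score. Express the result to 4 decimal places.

Per-class F1 score (2·TP/(2·TP+FP+FN)):
  II: TP=10, FP=5+3=8, FN=5+5=10 → 20/38 = 0.52632
  IV: TP=11, FP=5+1=6, FN=5+6=11 → 22/39 = 0.56410
  III: TP=19, FP=5+6=11, FN=3+1=4 → 38/53 = 0.71698
Macro-F1 score = mean = (0.52632 + 0.56410 + 0.71698) / 3 = 0.6025

0.6025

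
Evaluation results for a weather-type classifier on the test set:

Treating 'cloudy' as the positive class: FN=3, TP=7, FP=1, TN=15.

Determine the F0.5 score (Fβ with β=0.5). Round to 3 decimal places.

0.833

Fβ = (1+β²)·TP / ((1+β²)·TP + β²·FN + FP), with β²=1/4
= 1.25·7 / (1.25·7 + 0.25·3 + 1) = 0.833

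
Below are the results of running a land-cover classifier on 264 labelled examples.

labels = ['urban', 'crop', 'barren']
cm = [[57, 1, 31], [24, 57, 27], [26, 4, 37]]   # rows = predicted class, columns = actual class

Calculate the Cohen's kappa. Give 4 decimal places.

0.3668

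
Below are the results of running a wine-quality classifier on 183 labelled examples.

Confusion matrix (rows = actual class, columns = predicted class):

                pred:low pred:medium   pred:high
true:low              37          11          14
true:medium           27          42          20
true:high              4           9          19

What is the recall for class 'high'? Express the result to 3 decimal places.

0.594

One-vs-rest for 'high': TP = diagonal; FP = other classes predicted 'high'; FN = 'high' predicted as other.
recall = TP/(TP+FN).
high: TP=19, FN=4+9=13 → 19/32 = 0.5938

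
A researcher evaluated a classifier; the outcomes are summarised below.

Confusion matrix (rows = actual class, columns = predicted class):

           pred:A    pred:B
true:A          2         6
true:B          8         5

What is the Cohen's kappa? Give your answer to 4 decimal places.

-0.3486

Observed agreement pₒ = trace/N = 7/21 = 0.33333
Expected agreement pₑ = Σ (rowᵢ·colᵢ)/N² = (8·10 + 13·11)/21² = 0.50567
κ = (pₒ − pₑ)/(1 − pₑ) = (0.33333 − 0.50567)/(1 − 0.50567) = -0.3486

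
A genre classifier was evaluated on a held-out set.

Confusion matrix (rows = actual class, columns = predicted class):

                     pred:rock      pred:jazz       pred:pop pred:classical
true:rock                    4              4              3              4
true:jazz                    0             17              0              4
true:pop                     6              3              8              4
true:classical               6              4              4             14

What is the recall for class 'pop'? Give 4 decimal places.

0.3810

recall = TP/(TP+FN).
pop: TP=8, FN=6+3+4=13 → 8/21 = 0.38095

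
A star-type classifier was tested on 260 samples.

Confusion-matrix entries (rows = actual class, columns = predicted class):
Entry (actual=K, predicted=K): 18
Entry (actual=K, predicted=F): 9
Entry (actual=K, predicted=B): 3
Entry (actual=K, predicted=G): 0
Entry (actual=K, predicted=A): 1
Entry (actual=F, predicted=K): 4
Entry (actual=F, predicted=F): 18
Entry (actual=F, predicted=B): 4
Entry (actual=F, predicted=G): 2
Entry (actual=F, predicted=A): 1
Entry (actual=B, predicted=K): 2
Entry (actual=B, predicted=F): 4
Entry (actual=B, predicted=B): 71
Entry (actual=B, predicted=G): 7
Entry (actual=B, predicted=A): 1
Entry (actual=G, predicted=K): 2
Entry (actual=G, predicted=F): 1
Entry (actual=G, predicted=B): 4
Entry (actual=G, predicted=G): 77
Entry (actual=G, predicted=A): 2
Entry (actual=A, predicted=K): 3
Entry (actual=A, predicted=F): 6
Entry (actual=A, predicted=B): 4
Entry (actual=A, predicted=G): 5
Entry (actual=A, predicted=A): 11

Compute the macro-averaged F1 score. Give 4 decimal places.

0.6653

Per-class F1 score (2·TP/(2·TP+FP+FN)):
  K: TP=18, FP=4+2+2+3=11, FN=9+3+0+1=13 → 36/60 = 0.60000
  F: TP=18, FP=9+4+1+6=20, FN=4+4+2+1=11 → 36/67 = 0.53731
  B: TP=71, FP=3+4+4+4=15, FN=2+4+7+1=14 → 142/171 = 0.83041
  G: TP=77, FP=0+2+7+5=14, FN=2+1+4+2=9 → 154/177 = 0.87006
  A: TP=11, FP=1+1+1+2=5, FN=3+6+4+5=18 → 22/45 = 0.48889
Macro-F1 score = mean = (0.60000 + 0.53731 + 0.83041 + 0.87006 + 0.48889) / 5 = 0.6653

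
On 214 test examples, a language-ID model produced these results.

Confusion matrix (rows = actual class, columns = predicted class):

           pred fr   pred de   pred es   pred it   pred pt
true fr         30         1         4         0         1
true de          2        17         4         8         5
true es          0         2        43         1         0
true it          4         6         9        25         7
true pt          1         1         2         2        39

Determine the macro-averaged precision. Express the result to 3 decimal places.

Per-class precision (TP/(TP+FP)):
  fr: TP=30, FP=2+0+4+1=7 → 30/37 = 0.8108
  de: TP=17, FP=1+2+6+1=10 → 17/27 = 0.6296
  es: TP=43, FP=4+4+9+2=19 → 43/62 = 0.6935
  it: TP=25, FP=0+8+1+2=11 → 25/36 = 0.6944
  pt: TP=39, FP=1+5+0+7=13 → 39/52 = 0.7500
Macro-precision = mean = (0.8108 + 0.6296 + 0.6935 + 0.6944 + 0.7500) / 5 = 0.716

0.716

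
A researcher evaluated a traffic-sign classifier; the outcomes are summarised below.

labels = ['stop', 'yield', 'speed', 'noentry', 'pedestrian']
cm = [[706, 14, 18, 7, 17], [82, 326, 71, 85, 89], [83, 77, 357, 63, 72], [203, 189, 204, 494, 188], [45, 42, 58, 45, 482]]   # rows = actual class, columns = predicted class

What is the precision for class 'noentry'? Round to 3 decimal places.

0.712

Treat 'noentry' as positive and all other classes as negative.
precision = TP/(TP+FP).
noentry: TP=494, FP=7+85+63+45=200 → 494/694 = 0.7118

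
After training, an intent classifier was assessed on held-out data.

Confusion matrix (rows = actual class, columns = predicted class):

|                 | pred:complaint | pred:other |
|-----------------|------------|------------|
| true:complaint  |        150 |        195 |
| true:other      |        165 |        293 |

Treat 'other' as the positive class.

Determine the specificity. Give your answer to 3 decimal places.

Specificity = TN/(TN+FP) = 150/(150+195) = 0.435

0.435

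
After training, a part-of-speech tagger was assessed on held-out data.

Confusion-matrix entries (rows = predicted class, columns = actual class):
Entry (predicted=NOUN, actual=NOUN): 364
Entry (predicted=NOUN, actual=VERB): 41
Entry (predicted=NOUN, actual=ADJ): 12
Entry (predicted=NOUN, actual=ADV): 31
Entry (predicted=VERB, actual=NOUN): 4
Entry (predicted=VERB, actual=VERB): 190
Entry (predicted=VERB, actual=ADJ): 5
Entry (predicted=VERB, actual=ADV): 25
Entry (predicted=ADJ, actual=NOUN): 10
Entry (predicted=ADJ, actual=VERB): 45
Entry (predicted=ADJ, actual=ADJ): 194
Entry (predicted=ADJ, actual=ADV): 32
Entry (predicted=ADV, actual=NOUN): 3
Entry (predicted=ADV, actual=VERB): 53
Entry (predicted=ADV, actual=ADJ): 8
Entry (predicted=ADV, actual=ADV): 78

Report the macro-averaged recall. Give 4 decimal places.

0.7222

Per-class recall (TP/(TP+FN)):
  NOUN: TP=364, FN=4+10+3=17 → 364/381 = 0.95538
  VERB: TP=190, FN=41+45+53=139 → 190/329 = 0.57751
  ADJ: TP=194, FN=12+5+8=25 → 194/219 = 0.88584
  ADV: TP=78, FN=31+25+32=88 → 78/166 = 0.46988
Macro-recall = mean = (0.95538 + 0.57751 + 0.88584 + 0.46988) / 4 = 0.7222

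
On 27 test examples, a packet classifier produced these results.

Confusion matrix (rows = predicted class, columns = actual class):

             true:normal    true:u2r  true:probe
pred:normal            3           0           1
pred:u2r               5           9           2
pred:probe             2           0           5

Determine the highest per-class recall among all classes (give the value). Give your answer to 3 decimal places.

Per-class recall (TP/(TP+FN)):
  normal: TP=3, FN=5+2=7 → 3/10 = 0.3000
  u2r: TP=9, FN=0+0=0 → 9/9 = 1.0000
  probe: TP=5, FN=1+2=3 → 5/8 = 0.6250
Highest is class 'u2r' with recall = 1.000.

1.000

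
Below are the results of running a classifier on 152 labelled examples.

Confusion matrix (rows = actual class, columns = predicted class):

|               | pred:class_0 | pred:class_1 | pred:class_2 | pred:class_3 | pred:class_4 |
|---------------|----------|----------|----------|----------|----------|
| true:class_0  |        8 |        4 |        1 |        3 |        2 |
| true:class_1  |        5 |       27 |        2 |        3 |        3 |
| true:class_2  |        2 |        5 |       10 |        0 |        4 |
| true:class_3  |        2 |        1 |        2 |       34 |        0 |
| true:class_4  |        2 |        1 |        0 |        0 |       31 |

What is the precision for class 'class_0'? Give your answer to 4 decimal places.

Take TP from the diagonal, FP from the rest of the 'class_0' prediction marginal, FN from the rest of the 'class_0' actual marginal.
precision = TP/(TP+FP).
class_0: TP=8, FP=5+2+2+2=11 → 8/19 = 0.42105

0.4211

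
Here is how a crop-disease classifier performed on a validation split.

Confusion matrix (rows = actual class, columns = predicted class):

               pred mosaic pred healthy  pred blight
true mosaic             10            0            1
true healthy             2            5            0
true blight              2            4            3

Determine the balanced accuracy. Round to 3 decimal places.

Balanced accuracy = mean of per-class recall.
  mosaic: recall = 10/11 = 0.9091
  healthy: recall = 5/7 = 0.7143
  blight: recall = 3/9 = 0.3333
Mean = (0.9091 + 0.7143 + 0.3333) / 3 = 0.652

0.652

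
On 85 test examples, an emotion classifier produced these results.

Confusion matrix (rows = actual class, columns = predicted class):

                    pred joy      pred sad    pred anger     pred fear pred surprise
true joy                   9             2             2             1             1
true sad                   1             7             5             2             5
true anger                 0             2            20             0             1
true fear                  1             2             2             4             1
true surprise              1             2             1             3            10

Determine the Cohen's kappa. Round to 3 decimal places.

0.473

Observed agreement pₒ = trace/N = 50/85 = 0.5882
Expected agreement pₑ = Σ (rowᵢ·colᵢ)/N² = (15·12 + 20·15 + 23·30 + 10·10 + 17·18)/85² = 0.2181
κ = (pₒ − pₑ)/(1 − pₑ) = (0.5882 − 0.2181)/(1 − 0.2181) = 0.473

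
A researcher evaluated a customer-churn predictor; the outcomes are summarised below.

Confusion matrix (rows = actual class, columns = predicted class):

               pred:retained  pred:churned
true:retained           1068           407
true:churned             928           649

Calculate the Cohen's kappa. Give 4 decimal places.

Observed agreement pₒ = trace/N = 1717/3052 = 0.56258
Expected agreement pₑ = Σ (rowᵢ·colᵢ)/N² = (1475·1996 + 1577·1056)/3052² = 0.49485
κ = (pₒ − pₑ)/(1 − pₑ) = (0.56258 − 0.49485)/(1 − 0.49485) = 0.1341

0.1341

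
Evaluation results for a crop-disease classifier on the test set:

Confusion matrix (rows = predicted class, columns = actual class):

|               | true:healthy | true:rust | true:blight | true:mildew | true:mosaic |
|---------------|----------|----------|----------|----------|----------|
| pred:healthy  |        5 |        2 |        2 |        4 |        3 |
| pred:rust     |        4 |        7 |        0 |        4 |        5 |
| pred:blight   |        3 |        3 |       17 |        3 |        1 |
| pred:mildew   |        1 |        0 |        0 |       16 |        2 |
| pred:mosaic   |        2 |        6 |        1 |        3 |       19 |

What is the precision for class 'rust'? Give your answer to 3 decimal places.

0.350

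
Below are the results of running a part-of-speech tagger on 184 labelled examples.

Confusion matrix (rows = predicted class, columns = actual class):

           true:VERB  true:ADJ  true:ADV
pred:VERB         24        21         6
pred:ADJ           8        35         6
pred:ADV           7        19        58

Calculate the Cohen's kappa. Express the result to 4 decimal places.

0.4475

Observed agreement pₒ = trace/N = 117/184 = 0.63587
Expected agreement pₑ = Σ (rowᵢ·colᵢ)/N² = (39·51 + 75·49 + 70·84)/184² = 0.34097
κ = (pₒ − pₑ)/(1 − pₑ) = (0.63587 − 0.34097)/(1 − 0.34097) = 0.4475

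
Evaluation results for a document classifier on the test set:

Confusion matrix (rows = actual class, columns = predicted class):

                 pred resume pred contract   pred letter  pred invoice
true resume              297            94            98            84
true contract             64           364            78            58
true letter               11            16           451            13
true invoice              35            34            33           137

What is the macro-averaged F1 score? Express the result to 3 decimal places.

Per-class F1 score (2·TP/(2·TP+FP+FN)):
  resume: TP=297, FP=64+11+35=110, FN=94+98+84=276 → 594/980 = 0.6061
  contract: TP=364, FP=94+16+34=144, FN=64+78+58=200 → 728/1072 = 0.6791
  letter: TP=451, FP=98+78+33=209, FN=11+16+13=40 → 902/1151 = 0.7837
  invoice: TP=137, FP=84+58+13=155, FN=35+34+33=102 → 274/531 = 0.5160
Macro-F1 score = mean = (0.6061 + 0.6791 + 0.7837 + 0.5160) / 4 = 0.646

0.646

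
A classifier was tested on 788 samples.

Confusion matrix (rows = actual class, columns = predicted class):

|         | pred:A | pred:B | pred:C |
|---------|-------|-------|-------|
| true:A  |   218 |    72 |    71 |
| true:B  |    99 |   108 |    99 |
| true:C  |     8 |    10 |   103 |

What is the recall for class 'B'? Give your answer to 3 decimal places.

0.353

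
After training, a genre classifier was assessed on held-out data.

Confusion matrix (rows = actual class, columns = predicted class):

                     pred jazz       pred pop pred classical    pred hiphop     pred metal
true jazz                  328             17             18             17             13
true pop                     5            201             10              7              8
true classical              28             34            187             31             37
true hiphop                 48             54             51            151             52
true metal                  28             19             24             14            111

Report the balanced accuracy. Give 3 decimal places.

0.657

Balanced accuracy = mean of per-class recall.
  jazz: recall = 328/393 = 0.8346
  pop: recall = 201/231 = 0.8701
  classical: recall = 187/317 = 0.5899
  hiphop: recall = 151/356 = 0.4242
  metal: recall = 111/196 = 0.5663
Mean = (0.8346 + 0.8701 + 0.5899 + 0.4242 + 0.5663) / 5 = 0.657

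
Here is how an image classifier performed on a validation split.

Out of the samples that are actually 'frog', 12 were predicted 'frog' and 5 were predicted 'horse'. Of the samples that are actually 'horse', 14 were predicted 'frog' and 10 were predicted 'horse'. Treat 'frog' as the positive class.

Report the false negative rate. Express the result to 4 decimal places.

FNR = FN/(FN+TP) = 5/(5+12) = 0.2941

0.2941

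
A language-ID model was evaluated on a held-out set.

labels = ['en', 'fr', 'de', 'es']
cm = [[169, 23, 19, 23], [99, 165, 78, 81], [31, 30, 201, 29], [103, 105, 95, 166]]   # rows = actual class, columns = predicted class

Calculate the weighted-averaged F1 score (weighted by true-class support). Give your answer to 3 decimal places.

Per-class F1 score (2·TP/(2·TP+FP+FN)):
  en: TP=169, FP=99+31+103=233, FN=23+19+23=65 → 338/636 = 0.5314
  fr: TP=165, FP=23+30+105=158, FN=99+78+81=258 → 330/746 = 0.4424
  de: TP=201, FP=19+78+95=192, FN=31+30+29=90 → 402/684 = 0.5877
  es: TP=166, FP=23+81+29=133, FN=103+105+95=303 → 332/768 = 0.4323
Weighted-F1 score = Σ (supportᵢ/N)·F1 scoreᵢ with N=1417: (234/1417)·0.5314 + (423/1417)·0.4424 + (291/1417)·0.5877 + (469/1417)·0.4323 = 0.484

0.484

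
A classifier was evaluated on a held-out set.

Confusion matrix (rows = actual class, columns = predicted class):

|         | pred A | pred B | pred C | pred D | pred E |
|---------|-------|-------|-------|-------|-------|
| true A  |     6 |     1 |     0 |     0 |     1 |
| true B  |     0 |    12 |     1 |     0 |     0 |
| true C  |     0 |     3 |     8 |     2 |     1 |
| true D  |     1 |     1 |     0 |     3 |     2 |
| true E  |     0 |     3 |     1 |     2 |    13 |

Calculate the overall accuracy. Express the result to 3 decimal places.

0.689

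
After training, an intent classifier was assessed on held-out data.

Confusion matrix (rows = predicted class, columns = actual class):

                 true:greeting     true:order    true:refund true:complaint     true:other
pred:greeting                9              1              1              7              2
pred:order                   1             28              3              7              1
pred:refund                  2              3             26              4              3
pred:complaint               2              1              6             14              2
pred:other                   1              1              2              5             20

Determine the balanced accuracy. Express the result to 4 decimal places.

0.6401

Balanced accuracy = mean of per-class recall.
  greeting: recall = 9/15 = 0.60000
  order: recall = 28/34 = 0.82353
  refund: recall = 26/38 = 0.68421
  complaint: recall = 14/37 = 0.37838
  other: recall = 20/28 = 0.71429
Mean = (0.60000 + 0.82353 + 0.68421 + 0.37838 + 0.71429) / 5 = 0.6401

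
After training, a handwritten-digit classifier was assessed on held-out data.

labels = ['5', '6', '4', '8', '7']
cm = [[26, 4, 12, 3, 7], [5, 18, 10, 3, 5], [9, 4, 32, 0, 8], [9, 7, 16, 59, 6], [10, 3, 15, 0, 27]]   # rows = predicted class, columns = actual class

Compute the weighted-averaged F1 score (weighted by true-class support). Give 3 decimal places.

Per-class F1 score (2·TP/(2·TP+FP+FN)):
  5: TP=26, FP=4+12+3+7=26, FN=5+9+9+10=33 → 52/111 = 0.4685
  6: TP=18, FP=5+10+3+5=23, FN=4+4+7+3=18 → 36/77 = 0.4675
  4: TP=32, FP=9+4+0+8=21, FN=12+10+16+15=53 → 64/138 = 0.4638
  8: TP=59, FP=9+7+16+6=38, FN=3+3+0+0=6 → 118/162 = 0.7284
  7: TP=27, FP=10+3+15+0=28, FN=7+5+8+6=26 → 54/108 = 0.5000
Weighted-F1 score = Σ (supportᵢ/N)·F1 scoreᵢ with N=298: (59/298)·0.4685 + (36/298)·0.4675 + (85/298)·0.4638 + (65/298)·0.7284 + (53/298)·0.5000 = 0.529

0.529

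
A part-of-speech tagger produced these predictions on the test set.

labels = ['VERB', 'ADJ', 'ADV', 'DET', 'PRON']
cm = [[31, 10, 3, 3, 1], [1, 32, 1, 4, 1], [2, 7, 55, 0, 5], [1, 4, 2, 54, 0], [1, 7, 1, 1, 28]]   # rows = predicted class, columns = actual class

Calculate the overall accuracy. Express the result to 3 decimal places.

0.784

Accuracy = trace / total = (31+32+55+54+28=200) / 255 = 200/255 = 0.784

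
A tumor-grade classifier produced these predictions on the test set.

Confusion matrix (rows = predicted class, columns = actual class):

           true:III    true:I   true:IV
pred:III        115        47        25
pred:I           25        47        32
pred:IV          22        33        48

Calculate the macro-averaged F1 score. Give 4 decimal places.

0.5092

Per-class F1 score (2·TP/(2·TP+FP+FN)):
  III: TP=115, FP=47+25=72, FN=25+22=47 → 230/349 = 0.65903
  I: TP=47, FP=25+32=57, FN=47+33=80 → 94/231 = 0.40693
  IV: TP=48, FP=22+33=55, FN=25+32=57 → 96/208 = 0.46154
Macro-F1 score = mean = (0.65903 + 0.40693 + 0.46154) / 3 = 0.5092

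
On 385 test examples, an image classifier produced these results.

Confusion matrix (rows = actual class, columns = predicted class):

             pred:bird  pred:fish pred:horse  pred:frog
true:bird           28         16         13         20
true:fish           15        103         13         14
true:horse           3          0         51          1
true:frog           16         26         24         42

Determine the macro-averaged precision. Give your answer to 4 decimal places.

Per-class precision (TP/(TP+FP)):
  bird: TP=28, FP=15+3+16=34 → 28/62 = 0.45161
  fish: TP=103, FP=16+0+26=42 → 103/145 = 0.71034
  horse: TP=51, FP=13+13+24=50 → 51/101 = 0.50495
  frog: TP=42, FP=20+14+1=35 → 42/77 = 0.54545
Macro-precision = mean = (0.45161 + 0.71034 + 0.50495 + 0.54545) / 4 = 0.5531

0.5531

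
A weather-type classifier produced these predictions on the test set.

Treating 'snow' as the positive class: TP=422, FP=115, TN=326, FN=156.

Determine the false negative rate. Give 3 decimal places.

FNR = FN/(FN+TP) = 156/(156+422) = 0.270

0.270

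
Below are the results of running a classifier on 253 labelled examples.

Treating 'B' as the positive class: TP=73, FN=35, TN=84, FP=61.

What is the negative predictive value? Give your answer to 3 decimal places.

NPV = TN/(TN+FN) = 84/(84+35) = 0.706

0.706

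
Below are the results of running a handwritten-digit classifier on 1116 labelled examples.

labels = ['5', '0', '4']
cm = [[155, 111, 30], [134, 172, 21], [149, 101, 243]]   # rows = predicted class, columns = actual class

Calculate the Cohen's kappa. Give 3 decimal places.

0.279

Observed agreement pₒ = trace/N = 570/1116 = 0.5108
Expected agreement pₑ = Σ (rowᵢ·colᵢ)/N² = (438·296 + 384·327 + 294·493)/1116² = 0.3213
κ = (pₒ − pₑ)/(1 − pₑ) = (0.5108 − 0.3213)/(1 − 0.3213) = 0.279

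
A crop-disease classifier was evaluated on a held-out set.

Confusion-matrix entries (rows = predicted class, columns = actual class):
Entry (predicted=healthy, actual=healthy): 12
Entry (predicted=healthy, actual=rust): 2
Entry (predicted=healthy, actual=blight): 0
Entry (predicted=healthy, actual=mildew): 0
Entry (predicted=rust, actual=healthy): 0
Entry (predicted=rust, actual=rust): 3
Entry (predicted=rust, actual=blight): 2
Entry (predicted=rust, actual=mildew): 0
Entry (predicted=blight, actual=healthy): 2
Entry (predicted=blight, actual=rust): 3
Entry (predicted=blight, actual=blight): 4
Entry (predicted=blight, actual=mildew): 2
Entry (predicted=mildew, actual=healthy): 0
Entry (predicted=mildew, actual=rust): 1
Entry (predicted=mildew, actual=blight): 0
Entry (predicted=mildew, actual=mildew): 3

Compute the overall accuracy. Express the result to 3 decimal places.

Accuracy = trace / total = (12+3+4+3=22) / 34 = 22/34 = 0.647

0.647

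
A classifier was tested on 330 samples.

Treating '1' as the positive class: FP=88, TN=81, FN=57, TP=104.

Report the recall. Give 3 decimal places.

0.646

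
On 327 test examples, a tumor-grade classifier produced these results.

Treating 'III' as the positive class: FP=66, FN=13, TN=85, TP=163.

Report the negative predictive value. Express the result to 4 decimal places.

0.8673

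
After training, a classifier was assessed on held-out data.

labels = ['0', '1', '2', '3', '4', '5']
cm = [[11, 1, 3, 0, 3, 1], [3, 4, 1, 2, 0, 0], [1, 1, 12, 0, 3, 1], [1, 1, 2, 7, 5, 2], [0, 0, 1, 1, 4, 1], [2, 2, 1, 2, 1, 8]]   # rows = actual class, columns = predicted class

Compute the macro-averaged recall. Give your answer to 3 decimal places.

Per-class recall (TP/(TP+FN)):
  0: TP=11, FN=1+3+0+3+1=8 → 11/19 = 0.5789
  1: TP=4, FN=3+1+2+0+0=6 → 4/10 = 0.4000
  2: TP=12, FN=1+1+0+3+1=6 → 12/18 = 0.6667
  3: TP=7, FN=1+1+2+5+2=11 → 7/18 = 0.3889
  4: TP=4, FN=0+0+1+1+1=3 → 4/7 = 0.5714
  5: TP=8, FN=2+2+1+2+1=8 → 8/16 = 0.5000
Macro-recall = mean = (0.5789 + 0.4000 + 0.6667 + 0.3889 + 0.5714 + 0.5000) / 6 = 0.518

0.518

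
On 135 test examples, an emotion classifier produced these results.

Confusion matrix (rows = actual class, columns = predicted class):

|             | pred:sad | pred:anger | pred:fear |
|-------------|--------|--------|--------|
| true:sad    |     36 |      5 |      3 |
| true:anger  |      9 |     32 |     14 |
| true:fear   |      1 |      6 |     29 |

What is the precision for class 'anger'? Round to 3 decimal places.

0.744

Take TP from the diagonal, FP from the rest of the 'anger' prediction marginal, FN from the rest of the 'anger' actual marginal.
precision = TP/(TP+FP).
anger: TP=32, FP=5+6=11 → 32/43 = 0.7442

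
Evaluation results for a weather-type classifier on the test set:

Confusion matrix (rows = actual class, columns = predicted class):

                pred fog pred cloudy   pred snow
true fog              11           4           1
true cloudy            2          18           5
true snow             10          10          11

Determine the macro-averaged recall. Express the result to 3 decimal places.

Per-class recall (TP/(TP+FN)):
  fog: TP=11, FN=4+1=5 → 11/16 = 0.6875
  cloudy: TP=18, FN=2+5=7 → 18/25 = 0.7200
  snow: TP=11, FN=10+10=20 → 11/31 = 0.3548
Macro-recall = mean = (0.6875 + 0.7200 + 0.3548) / 3 = 0.587

0.587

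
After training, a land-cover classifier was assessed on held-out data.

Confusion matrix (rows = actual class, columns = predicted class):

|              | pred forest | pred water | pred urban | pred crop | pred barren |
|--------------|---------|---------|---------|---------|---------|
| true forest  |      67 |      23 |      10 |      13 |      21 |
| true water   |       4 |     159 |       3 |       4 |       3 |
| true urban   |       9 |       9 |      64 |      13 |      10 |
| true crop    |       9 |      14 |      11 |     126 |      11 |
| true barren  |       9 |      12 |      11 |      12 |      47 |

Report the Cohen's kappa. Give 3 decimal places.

Observed agreement pₒ = trace/N = 463/674 = 0.6869
Expected agreement pₑ = Σ (rowᵢ·colᵢ)/N² = (134·98 + 173·217 + 105·99 + 171·168 + 91·92)/674² = 0.2161
κ = (pₒ − pₑ)/(1 − pₑ) = (0.6869 − 0.2161)/(1 − 0.2161) = 0.601

0.601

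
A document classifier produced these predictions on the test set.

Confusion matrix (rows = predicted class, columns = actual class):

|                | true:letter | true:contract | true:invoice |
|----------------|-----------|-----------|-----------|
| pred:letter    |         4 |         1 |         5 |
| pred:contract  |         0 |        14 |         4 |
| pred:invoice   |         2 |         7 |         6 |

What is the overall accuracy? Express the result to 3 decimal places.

0.558

Accuracy = trace / total = (4+14+6=24) / 43 = 24/43 = 0.558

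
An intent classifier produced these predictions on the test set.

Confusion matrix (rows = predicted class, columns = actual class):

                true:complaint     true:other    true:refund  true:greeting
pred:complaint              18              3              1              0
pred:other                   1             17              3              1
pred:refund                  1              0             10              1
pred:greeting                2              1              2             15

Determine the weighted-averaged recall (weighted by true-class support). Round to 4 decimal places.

0.7895

Per-class recall (TP/(TP+FN)):
  complaint: TP=18, FN=1+1+2=4 → 18/22 = 0.81818
  other: TP=17, FN=3+0+1=4 → 17/21 = 0.80952
  refund: TP=10, FN=1+3+2=6 → 10/16 = 0.62500
  greeting: TP=15, FN=0+1+1=2 → 15/17 = 0.88235
Weighted-recall = Σ (supportᵢ/N)·recallᵢ with N=76: (22/76)·0.81818 + (21/76)·0.80952 + (16/76)·0.62500 + (17/76)·0.88235 = 0.7895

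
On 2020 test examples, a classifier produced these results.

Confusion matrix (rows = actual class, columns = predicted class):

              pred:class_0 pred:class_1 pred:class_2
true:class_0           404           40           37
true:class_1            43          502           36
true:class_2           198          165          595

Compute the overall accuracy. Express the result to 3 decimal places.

Accuracy = trace / total = (404+502+595=1501) / 2020 = 1501/2020 = 0.743

0.743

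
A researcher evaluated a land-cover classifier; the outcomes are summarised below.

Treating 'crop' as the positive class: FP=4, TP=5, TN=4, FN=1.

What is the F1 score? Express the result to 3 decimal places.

0.667

Precision = TP/(TP+FP) = 5/9 = 0.5556
Recall = TP/(TP+FN) = 5/6 = 0.8333
F1 = 2·TP/(2·TP+FP+FN) = 10/15 = 0.667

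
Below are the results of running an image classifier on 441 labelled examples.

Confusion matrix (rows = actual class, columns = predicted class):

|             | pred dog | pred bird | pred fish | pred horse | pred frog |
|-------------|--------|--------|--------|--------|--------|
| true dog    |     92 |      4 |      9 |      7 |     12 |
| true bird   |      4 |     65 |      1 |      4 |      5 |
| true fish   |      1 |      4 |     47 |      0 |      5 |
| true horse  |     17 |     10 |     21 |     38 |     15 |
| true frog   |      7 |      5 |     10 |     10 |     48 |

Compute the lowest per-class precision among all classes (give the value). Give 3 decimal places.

0.534

Per-class precision (TP/(TP+FP)):
  dog: TP=92, FP=4+1+17+7=29 → 92/121 = 0.7603
  bird: TP=65, FP=4+4+10+5=23 → 65/88 = 0.7386
  fish: TP=47, FP=9+1+21+10=41 → 47/88 = 0.5341
  horse: TP=38, FP=7+4+0+10=21 → 38/59 = 0.6441
  frog: TP=48, FP=12+5+5+15=37 → 48/85 = 0.5647
Lowest is class 'fish' with precision = 0.534.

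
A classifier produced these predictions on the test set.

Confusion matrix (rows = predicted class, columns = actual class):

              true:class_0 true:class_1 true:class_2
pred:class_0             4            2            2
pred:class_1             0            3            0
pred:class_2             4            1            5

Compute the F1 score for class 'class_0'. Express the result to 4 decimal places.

Treat 'class_0' as positive and all other classes as negative.
F1 score = 2·TP/(2·TP+FP+FN).
class_0: TP=4, FP=2+2=4, FN=0+4=4 → 8/16 = 0.50000

0.5000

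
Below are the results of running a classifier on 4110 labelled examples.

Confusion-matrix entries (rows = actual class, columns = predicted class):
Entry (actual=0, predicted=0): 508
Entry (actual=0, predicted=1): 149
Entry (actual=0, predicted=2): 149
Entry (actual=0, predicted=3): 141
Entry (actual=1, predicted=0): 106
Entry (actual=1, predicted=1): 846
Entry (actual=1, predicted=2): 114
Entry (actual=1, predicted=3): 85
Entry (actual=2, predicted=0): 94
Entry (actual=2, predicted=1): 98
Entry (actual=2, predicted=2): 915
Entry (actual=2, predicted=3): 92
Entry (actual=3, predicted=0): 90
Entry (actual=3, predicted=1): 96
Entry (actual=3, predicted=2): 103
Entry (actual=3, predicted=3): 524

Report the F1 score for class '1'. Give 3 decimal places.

F1 score = 2·TP/(2·TP+FP+FN).
1: TP=846, FP=149+98+96=343, FN=106+114+85=305 → 1692/2340 = 0.7231

0.723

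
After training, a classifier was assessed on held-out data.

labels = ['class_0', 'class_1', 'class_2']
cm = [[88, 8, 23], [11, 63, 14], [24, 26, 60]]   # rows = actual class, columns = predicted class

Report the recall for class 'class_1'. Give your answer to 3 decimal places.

Treat 'class_1' as positive and all other classes as negative.
recall = TP/(TP+FN).
class_1: TP=63, FN=11+14=25 → 63/88 = 0.7159

0.716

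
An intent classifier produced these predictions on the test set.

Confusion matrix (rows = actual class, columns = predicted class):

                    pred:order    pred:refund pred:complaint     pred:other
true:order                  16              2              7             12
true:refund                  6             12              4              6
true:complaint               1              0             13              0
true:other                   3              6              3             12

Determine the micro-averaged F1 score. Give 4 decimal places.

0.5146

Micro-averaging pools counts across classes: ΣTP=53, ΣFP=50, ΣFN=50.
Micro-F1 score = 2·TP/(2·TP+FP+FN) on pooled counts = 0.5146 (equals overall accuracy in single-label multiclass).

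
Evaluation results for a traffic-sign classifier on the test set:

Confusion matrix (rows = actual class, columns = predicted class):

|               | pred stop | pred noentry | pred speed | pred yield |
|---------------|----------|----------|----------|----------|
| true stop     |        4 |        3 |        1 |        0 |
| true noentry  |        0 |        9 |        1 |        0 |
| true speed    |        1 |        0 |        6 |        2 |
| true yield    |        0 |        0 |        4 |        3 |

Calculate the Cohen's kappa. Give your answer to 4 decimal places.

0.5217

Observed agreement pₒ = trace/N = 22/34 = 0.64706
Expected agreement pₑ = Σ (rowᵢ·colᵢ)/N² = (8·5 + 10·12 + 9·12 + 7·5)/34² = 0.26211
κ = (pₒ − pₑ)/(1 − pₑ) = (0.64706 − 0.26211)/(1 − 0.26211) = 0.5217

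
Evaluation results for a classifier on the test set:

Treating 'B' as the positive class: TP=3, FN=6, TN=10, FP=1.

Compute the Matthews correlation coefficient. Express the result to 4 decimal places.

MCC = (TP·TN − FP·FN) / √((TP+FP)(TP+FN)(TN+FP)(TN+FN))
Numerator = 3·10 − 1·6 = 24
Denominator = √(4·9·11·16) = √6336 = 79.5990
MCC = 24 / 79.5990 = 0.3015

0.3015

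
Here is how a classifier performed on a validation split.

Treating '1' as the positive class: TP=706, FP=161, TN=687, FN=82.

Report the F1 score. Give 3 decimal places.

0.853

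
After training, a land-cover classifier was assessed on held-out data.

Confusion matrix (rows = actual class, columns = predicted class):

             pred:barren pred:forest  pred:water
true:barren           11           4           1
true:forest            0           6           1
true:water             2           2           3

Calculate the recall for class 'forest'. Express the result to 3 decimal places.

0.857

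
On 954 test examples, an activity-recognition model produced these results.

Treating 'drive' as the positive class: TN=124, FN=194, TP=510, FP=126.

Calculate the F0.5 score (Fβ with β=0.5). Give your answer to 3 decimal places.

Fβ = (1+β²)·TP / ((1+β²)·TP + β²·FN + FP), with β²=1/4
= 1.25·510 / (1.25·510 + 0.25·194 + 126) = 0.785

0.785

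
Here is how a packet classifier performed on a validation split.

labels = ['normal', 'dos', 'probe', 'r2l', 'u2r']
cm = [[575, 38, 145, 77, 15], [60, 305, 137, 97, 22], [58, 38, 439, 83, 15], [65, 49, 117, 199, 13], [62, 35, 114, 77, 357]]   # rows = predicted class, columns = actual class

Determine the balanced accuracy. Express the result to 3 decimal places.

0.608

Balanced accuracy = mean of per-class recall.
  normal: recall = 575/820 = 0.7012
  dos: recall = 305/465 = 0.6559
  probe: recall = 439/952 = 0.4611
  r2l: recall = 199/533 = 0.3734
  u2r: recall = 357/422 = 0.8460
Mean = (0.7012 + 0.6559 + 0.4611 + 0.3734 + 0.8460) / 5 = 0.608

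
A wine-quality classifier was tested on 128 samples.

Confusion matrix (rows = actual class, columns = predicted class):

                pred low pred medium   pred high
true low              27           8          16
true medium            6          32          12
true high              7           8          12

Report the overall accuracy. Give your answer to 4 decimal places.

Accuracy = trace / total = (27+32+12=71) / 128 = 71/128 = 0.5547

0.5547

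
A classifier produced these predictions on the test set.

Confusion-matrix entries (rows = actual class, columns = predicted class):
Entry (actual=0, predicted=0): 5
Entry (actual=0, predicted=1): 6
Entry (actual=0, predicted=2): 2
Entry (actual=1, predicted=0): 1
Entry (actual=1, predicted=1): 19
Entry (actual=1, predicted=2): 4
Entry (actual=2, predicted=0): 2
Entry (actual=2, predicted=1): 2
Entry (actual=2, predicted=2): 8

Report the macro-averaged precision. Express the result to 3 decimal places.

0.633

Per-class precision (TP/(TP+FP)):
  0: TP=5, FP=1+2=3 → 5/8 = 0.6250
  1: TP=19, FP=6+2=8 → 19/27 = 0.7037
  2: TP=8, FP=2+4=6 → 8/14 = 0.5714
Macro-precision = mean = (0.6250 + 0.7037 + 0.5714) / 3 = 0.633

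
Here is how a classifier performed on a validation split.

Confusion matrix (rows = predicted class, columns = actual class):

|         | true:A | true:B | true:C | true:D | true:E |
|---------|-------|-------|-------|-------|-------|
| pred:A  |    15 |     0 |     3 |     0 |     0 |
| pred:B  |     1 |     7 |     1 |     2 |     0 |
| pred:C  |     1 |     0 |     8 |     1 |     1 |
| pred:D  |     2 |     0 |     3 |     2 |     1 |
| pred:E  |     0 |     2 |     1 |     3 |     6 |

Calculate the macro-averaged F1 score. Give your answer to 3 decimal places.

0.591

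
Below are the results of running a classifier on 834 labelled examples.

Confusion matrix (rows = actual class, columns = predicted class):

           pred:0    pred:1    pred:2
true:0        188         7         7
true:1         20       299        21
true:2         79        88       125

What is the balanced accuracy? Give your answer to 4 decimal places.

Balanced accuracy = mean of per-class recall.
  0: recall = 188/202 = 0.93069
  1: recall = 299/340 = 0.87941
  2: recall = 125/292 = 0.42808
Mean = (0.93069 + 0.87941 + 0.42808) / 3 = 0.7461

0.7461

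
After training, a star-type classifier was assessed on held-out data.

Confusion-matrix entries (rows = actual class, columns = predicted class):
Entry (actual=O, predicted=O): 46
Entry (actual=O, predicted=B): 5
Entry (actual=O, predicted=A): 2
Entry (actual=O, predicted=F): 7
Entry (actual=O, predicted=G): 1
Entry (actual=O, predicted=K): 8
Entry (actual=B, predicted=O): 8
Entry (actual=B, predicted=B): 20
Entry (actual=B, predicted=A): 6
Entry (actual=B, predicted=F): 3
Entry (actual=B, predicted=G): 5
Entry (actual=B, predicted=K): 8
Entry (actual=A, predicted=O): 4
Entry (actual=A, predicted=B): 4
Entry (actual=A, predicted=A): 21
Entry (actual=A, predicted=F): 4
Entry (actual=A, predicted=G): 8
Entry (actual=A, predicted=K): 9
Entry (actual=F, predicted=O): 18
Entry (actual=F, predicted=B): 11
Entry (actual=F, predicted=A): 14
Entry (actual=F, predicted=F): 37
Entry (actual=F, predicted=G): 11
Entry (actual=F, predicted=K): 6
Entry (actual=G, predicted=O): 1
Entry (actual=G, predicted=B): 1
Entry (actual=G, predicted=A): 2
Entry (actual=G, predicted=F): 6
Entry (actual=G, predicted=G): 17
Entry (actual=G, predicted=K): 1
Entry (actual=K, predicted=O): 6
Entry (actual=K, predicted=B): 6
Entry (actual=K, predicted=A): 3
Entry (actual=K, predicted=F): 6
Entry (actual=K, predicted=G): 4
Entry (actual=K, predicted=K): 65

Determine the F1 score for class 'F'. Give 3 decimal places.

F1 score = 2·TP/(2·TP+FP+FN).
F: TP=37, FP=7+3+4+6+6=26, FN=18+11+14+11+6=60 → 74/160 = 0.4625

0.463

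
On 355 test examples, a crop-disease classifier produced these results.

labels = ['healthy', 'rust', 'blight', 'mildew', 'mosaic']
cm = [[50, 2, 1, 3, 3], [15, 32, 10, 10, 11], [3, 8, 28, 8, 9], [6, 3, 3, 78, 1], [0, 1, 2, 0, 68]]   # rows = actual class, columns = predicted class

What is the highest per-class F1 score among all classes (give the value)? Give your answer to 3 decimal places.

0.834

Per-class F1 score (2·TP/(2·TP+FP+FN)):
  healthy: TP=50, FP=15+3+6+0=24, FN=2+1+3+3=9 → 100/133 = 0.7519
  rust: TP=32, FP=2+8+3+1=14, FN=15+10+10+11=46 → 64/124 = 0.5161
  blight: TP=28, FP=1+10+3+2=16, FN=3+8+8+9=28 → 56/100 = 0.5600
  mildew: TP=78, FP=3+10+8+0=21, FN=6+3+3+1=13 → 156/190 = 0.8211
  mosaic: TP=68, FP=3+11+9+1=24, FN=0+1+2+0=3 → 136/163 = 0.8344
Highest is class 'mosaic' with F1 score = 0.834.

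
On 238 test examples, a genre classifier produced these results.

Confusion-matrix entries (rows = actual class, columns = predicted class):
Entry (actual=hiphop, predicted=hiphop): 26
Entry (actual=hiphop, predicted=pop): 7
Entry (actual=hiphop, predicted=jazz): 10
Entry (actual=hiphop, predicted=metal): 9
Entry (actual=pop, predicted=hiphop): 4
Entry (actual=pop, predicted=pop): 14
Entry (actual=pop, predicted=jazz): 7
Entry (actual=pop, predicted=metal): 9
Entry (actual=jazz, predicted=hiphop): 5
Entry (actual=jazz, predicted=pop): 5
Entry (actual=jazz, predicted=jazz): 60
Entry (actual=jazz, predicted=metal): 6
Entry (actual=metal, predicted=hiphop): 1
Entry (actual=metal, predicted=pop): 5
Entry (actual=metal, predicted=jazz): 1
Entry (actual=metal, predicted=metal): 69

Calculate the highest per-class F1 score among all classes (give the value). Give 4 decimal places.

0.8166

Per-class F1 score (2·TP/(2·TP+FP+FN)):
  hiphop: TP=26, FP=4+5+1=10, FN=7+10+9=26 → 52/88 = 0.59091
  pop: TP=14, FP=7+5+5=17, FN=4+7+9=20 → 28/65 = 0.43077
  jazz: TP=60, FP=10+7+1=18, FN=5+5+6=16 → 120/154 = 0.77922
  metal: TP=69, FP=9+9+6=24, FN=1+5+1=7 → 138/169 = 0.81657
Highest is class 'metal' with F1 score = 0.8166.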